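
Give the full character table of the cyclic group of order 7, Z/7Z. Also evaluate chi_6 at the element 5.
Character table of Z/7Z (irreps indexed chi_0,...,chi_6 with chi_k(m) = zeta_7^(k*m), zeta_7 = exp(2*pi*i/7)):
  irrep \ class  {0} (size 1)  {1} (size 1)    {2} (size 1)    {3} (size 1)    {4} (size 1)    {5} (size 1)    {6} (size 1)  
  chi_0          1             1               1               1               1               1               1             
  chi_1          1             exp(2*I*pi/7)   exp(4*I*pi/7)   exp(6*I*pi/7)   exp(-6*I*pi/7)  exp(-4*I*pi/7)  exp(-2*I*pi/7)
  chi_2          1             exp(4*I*pi/7)   exp(-6*I*pi/7)  exp(-2*I*pi/7)  exp(2*I*pi/7)   exp(6*I*pi/7)   exp(-4*I*pi/7)
  chi_3          1             exp(6*I*pi/7)   exp(-2*I*pi/7)  exp(4*I*pi/7)   exp(-4*I*pi/7)  exp(2*I*pi/7)   exp(-6*I*pi/7)
  chi_4          1             exp(-6*I*pi/7)  exp(2*I*pi/7)   exp(-4*I*pi/7)  exp(4*I*pi/7)   exp(-2*I*pi/7)  exp(6*I*pi/7) 
  chi_5          1             exp(-4*I*pi/7)  exp(6*I*pi/7)   exp(2*I*pi/7)   exp(-2*I*pi/7)  exp(-6*I*pi/7)  exp(4*I*pi/7) 
  chi_6          1             exp(-2*I*pi/7)  exp(-4*I*pi/7)  exp(-6*I*pi/7)  exp(6*I*pi/7)   exp(4*I*pi/7)   exp(2*I*pi/7) 

Spot check: chi_6(5) = zeta_7^(6*5) = zeta_7^30 = exp(4*I*pi/7).

Reasoning: Z/7Z is abelian, so all 7 irreducible complex representations are 1-dimensional. They are given by chi_k(m) = zeta_7^(k*m) for k = 0,...,6. Row orthogonality: sum_m chi_k(m) conj(chi_l(m)) = 7 * [k = l].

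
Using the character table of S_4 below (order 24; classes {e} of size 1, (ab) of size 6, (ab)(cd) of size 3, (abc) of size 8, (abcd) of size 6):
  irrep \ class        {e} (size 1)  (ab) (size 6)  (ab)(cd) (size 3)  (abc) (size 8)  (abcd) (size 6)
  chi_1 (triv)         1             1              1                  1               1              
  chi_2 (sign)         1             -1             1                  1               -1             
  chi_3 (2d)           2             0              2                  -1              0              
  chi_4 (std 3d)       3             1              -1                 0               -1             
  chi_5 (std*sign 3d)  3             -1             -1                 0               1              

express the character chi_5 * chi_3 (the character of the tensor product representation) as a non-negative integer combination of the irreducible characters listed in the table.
chi_5 tensor chi_3 = chi_4 + chi_5 (all other irreducibles have multiplicity 0).

Proof sketch: The character of a tensor product is the pointwise product (chi_5 * chi_3)(C) = chi_5(C) * chi_3(C):
  {e}: (3)*(2), (ab): (-1)*(0), (ab)(cd): (-1)*(2), (abc): (0)*(-1), (abcd): (1)*(0)
so (chi_5 * chi_3) takes values
  {e} -> 6, (ab) -> 0, (ab)(cd) -> -2, (abc) -> 0, (abcd) -> 0.
Now take the inner product of this character with each irreducible chi from the table, <chi_5*chi_3, chi> = (1/24) sum_C |C| (chi_5*chi_3)(C) conj(chi(C)):
  <chi_5*chi_3, chi_1> = (1/24)[1*(6)*conj(1) + 6*(0)*conj(1) + 3*(-2)*conj(1) + 8*(0)*conj(1) + 6*(0)*conj(1)]
      = (1/24)[(6) + (0) + (-6) + (0) + (0)] = 0/24 = 0
  <chi_5*chi_3, chi_2> = (1/24)[1*(6)*conj(1) + 6*(0)*conj(-1) + 3*(-2)*conj(1) + 8*(0)*conj(1) + 6*(0)*conj(-1)]
      = (1/24)[(6) + (0) + (-6) + (0) + (0)] = 0/24 = 0
  <chi_5*chi_3, chi_3> = (1/24)[1*(6)*conj(2) + 6*(0)*conj(0) + 3*(-2)*conj(2) + 8*(0)*conj(-1) + 6*(0)*conj(0)]
      = (1/24)[(12) + (0) + (-12) + (0) + (0)] = 0/24 = 0
  <chi_5*chi_3, chi_4> = (1/24)[1*(6)*conj(3) + 6*(0)*conj(1) + 3*(-2)*conj(-1) + 8*(0)*conj(0) + 6*(0)*conj(-1)]
      = (1/24)[(18) + (0) + (6) + (0) + (0)] = 24/24 = 1
  <chi_5*chi_3, chi_5> = (1/24)[1*(6)*conj(3) + 6*(0)*conj(-1) + 3*(-2)*conj(-1) + 8*(0)*conj(0) + 6*(0)*conj(1)]
      = (1/24)[(18) + (0) + (6) + (0) + (0)] = 24/24 = 1
Hence the multiplicities are chi_4: 1, chi_5: 1. Dimension check: dim(chi_5)*dim(chi_3) = 3*2 = 6 and sum (mult * dim) = 1*3 + 1*3 = 6.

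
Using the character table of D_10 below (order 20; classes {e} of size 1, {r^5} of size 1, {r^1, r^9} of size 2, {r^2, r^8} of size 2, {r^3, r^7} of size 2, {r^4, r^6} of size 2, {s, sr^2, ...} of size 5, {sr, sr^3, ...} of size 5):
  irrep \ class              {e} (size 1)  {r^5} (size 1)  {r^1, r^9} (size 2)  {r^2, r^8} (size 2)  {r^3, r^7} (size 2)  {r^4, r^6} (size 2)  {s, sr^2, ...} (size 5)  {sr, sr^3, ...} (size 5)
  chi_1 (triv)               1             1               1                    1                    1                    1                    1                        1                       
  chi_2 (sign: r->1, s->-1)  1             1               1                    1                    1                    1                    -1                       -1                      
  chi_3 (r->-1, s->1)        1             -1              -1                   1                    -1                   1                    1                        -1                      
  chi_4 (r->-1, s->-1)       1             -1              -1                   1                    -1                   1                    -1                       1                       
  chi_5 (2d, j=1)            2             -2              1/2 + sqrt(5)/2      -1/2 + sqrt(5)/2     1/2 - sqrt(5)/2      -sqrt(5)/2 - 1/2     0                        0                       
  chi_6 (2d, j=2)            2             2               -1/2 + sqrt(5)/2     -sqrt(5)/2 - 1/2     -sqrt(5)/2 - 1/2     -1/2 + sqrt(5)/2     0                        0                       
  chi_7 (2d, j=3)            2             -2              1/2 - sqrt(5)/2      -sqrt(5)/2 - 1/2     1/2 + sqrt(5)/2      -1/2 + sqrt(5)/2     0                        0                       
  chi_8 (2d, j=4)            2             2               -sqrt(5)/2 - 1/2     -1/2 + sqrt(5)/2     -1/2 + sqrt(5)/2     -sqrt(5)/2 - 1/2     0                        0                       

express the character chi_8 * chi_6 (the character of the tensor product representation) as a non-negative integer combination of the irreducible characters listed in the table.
chi_8 tensor chi_6 = chi_6 + chi_8 (all other irreducibles have multiplicity 0).

Working: The character of a tensor product is the pointwise product (chi_8 * chi_6)(C) = chi_8(C) * chi_6(C):
  {e}: (2)*(2), {r^5}: (2)*(2), {r^1, r^9}: (-sqrt(5)/2 - 1/2)*(-1/2 + sqrt(5)/2), {r^2, r^8}: (-1/2 + sqrt(5)/2)*(-sqrt(5)/2 - 1/2), {r^3, r^7}: (-1/2 + sqrt(5)/2)*(-sqrt(5)/2 - 1/2), {r^4, r^6}: (-sqrt(5)/2 - 1/2)*(-1/2 + sqrt(5)/2), {s, sr^2, ...}: (0)*(0), {sr, sr^3, ...}: (0)*(0)
so (chi_8 * chi_6) takes values
  {e} -> 4, {r^5} -> 4, {r^1, r^9} -> -1, {r^2, r^8} -> -1, {r^3, r^7} -> -1, {r^4, r^6} -> -1, {s, sr^2, ...} -> 0, {sr, sr^3, ...} -> 0.
Now take the inner product of this character with each irreducible chi from the table, <chi_8*chi_6, chi> = (1/20) sum_C |C| (chi_8*chi_6)(C) conj(chi(C)):
  <chi_8*chi_6, chi_1> = (1/20)[1*(4)*conj(1) + 1*(4)*conj(1) + 2*(-1)*conj(1) + 2*(-1)*conj(1) + 2*(-1)*conj(1) + 2*(-1)*conj(1) + 5*(0)*conj(1) + 5*(0)*conj(1)]
      = (1/20)[(4) + (4) + (-2) + (-2) + (-2) + (-2) + (0) + (0)] = 0/20 = 0
  <chi_8*chi_6, chi_2> = (1/20)[1*(4)*conj(1) + 1*(4)*conj(1) + 2*(-1)*conj(1) + 2*(-1)*conj(1) + 2*(-1)*conj(1) + 2*(-1)*conj(1) + 5*(0)*conj(-1) + 5*(0)*conj(-1)]
      = (1/20)[(4) + (4) + (-2) + (-2) + (-2) + (-2) + (0) + (0)] = 0/20 = 0
  <chi_8*chi_6, chi_3> = (1/20)[1*(4)*conj(1) + 1*(4)*conj(-1) + 2*(-1)*conj(-1) + 2*(-1)*conj(1) + 2*(-1)*conj(-1) + 2*(-1)*conj(1) + 5*(0)*conj(1) + 5*(0)*conj(-1)]
      = (1/20)[(4) + (-4) + (2) + (-2) + (2) + (-2) + (0) + (0)] = 0/20 = 0
  <chi_8*chi_6, chi_4> = (1/20)[1*(4)*conj(1) + 1*(4)*conj(-1) + 2*(-1)*conj(-1) + 2*(-1)*conj(1) + 2*(-1)*conj(-1) + 2*(-1)*conj(1) + 5*(0)*conj(-1) + 5*(0)*conj(1)]
      = (1/20)[(4) + (-4) + (2) + (-2) + (2) + (-2) + (0) + (0)] = 0/20 = 0
  <chi_8*chi_6, chi_5> = (1/20)[1*(4)*conj(2) + 1*(4)*conj(-2) + 2*(-1)*conj(1/2 + sqrt(5)/2) + 2*(-1)*conj(-1/2 + sqrt(5)/2) + 2*(-1)*conj(1/2 - sqrt(5)/2) + 2*(-1)*conj(-sqrt(5)/2 - 1/2) + 5*(0)*conj(0) + 5*(0)*conj(0)]
      = (1/20)[(8) + (-8) + (-sqrt(5) - 1) + (1 - sqrt(5)) + (-1 + sqrt(5)) + (1 + sqrt(5)) + (0) + (0)] = 0/20 = 0
  <chi_8*chi_6, chi_6> = (1/20)[1*(4)*conj(2) + 1*(4)*conj(2) + 2*(-1)*conj(-1/2 + sqrt(5)/2) + 2*(-1)*conj(-sqrt(5)/2 - 1/2) + 2*(-1)*conj(-sqrt(5)/2 - 1/2) + 2*(-1)*conj(-1/2 + sqrt(5)/2) + 5*(0)*conj(0) + 5*(0)*conj(0)]
      = (1/20)[(8) + (8) + (1 - sqrt(5)) + (1 + sqrt(5)) + (1 + sqrt(5)) + (1 - sqrt(5)) + (0) + (0)] = 20/20 = 1
  <chi_8*chi_6, chi_7> = (1/20)[1*(4)*conj(2) + 1*(4)*conj(-2) + 2*(-1)*conj(1/2 - sqrt(5)/2) + 2*(-1)*conj(-sqrt(5)/2 - 1/2) + 2*(-1)*conj(1/2 + sqrt(5)/2) + 2*(-1)*conj(-1/2 + sqrt(5)/2) + 5*(0)*conj(0) + 5*(0)*conj(0)]
      = (1/20)[(8) + (-8) + (-1 + sqrt(5)) + (1 + sqrt(5)) + (-sqrt(5) - 1) + (1 - sqrt(5)) + (0) + (0)] = 0/20 = 0
  <chi_8*chi_6, chi_8> = (1/20)[1*(4)*conj(2) + 1*(4)*conj(2) + 2*(-1)*conj(-sqrt(5)/2 - 1/2) + 2*(-1)*conj(-1/2 + sqrt(5)/2) + 2*(-1)*conj(-1/2 + sqrt(5)/2) + 2*(-1)*conj(-sqrt(5)/2 - 1/2) + 5*(0)*conj(0) + 5*(0)*conj(0)]
      = (1/20)[(8) + (8) + (1 + sqrt(5)) + (1 - sqrt(5)) + (1 - sqrt(5)) + (1 + sqrt(5)) + (0) + (0)] = 20/20 = 1
Hence the multiplicities are chi_6: 1, chi_8: 1. Dimension check: dim(chi_8)*dim(chi_6) = 2*2 = 4 and sum (mult * dim) = 1*2 + 1*2 = 4.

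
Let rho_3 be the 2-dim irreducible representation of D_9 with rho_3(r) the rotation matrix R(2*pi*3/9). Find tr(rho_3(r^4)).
chi_{rho_3}(r^4) = 2*cos(2*pi*3*4/9) = -1

rho_3(r^4) is rotation by angle 2*pi*3*4/9, whose trace is 2*cos(2*pi*3*4/9) = -1.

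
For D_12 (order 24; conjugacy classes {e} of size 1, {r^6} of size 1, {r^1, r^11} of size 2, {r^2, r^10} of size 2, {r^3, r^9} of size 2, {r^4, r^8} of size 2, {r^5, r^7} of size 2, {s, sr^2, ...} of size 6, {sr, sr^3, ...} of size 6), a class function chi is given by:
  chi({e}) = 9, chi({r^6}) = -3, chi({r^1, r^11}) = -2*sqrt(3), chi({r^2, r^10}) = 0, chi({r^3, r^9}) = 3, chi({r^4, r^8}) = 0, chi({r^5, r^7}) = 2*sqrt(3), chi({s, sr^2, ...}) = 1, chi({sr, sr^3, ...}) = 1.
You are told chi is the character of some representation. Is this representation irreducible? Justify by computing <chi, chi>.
Not irreducible (reducible): <chi, chi> = 7 > 1.

Solution. <chi, chi> = (1/|G|) sum_C |C| * |chi(C)|^2 = (1/24)[1*|9|^2 + 1*|-3|^2 + 2*|-2*sqrt(3)|^2 + 2*|0|^2 + 2*|3|^2 + 2*|0|^2 + 2*|2*sqrt(3)|^2 + 6*|1|^2 + 6*|1|^2]
  = (1/24)[(81) + (9) + (24) + (0) + (18) + (0) + (24) + (6) + (6)] = 168/24 = 7.
A character is irreducible iff <chi, chi> = 1, so this representation is reducible.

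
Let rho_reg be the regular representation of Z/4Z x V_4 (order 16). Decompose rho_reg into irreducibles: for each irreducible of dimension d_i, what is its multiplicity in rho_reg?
Each irreducible V_i of dimension d_i appears with multiplicity d_i, i.e. rho_reg = (direct sum over all irreducibles V_i) d_i V_i. The irreducible dimensions for Z/4Z x V_4 are 1, 1, 1, 1, 1, 1, 1, 1, 1, 1, 1, 1, 1, 1, 1, 1: 16 irreducibles of dimension 1, each with multiplicity 1. Total dimension 16*1*1 = 16 = |G|.

Working: General theorem: in the regular representation of a finite group G, each irreducible appears with multiplicity equal to its dimension. Check: dim(rho_reg) = sum d_i^2 = 1 + 1 + 1 + 1 + 1 + 1 + 1 + 1 + 1 + 1 + 1 + 1 + 1 + 1 + 1 + 1 = 16 = |G|.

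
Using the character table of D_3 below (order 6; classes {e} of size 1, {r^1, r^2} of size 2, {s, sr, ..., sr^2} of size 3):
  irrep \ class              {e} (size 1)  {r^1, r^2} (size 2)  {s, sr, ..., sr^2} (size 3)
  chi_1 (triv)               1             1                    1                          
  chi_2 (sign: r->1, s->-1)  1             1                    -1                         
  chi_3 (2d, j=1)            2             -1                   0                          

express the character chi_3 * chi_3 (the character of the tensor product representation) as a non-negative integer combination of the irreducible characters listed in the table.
chi_3 tensor chi_3 = chi_1 + chi_2 + chi_3 (all other irreducibles have multiplicity 0).

Solution. The character of a tensor product is the pointwise product (chi_3 * chi_3)(C) = chi_3(C) * chi_3(C):
  {e}: (2)*(2), {r^1, r^2}: (-1)*(-1), {s, sr, ..., sr^2}: (0)*(0)
so (chi_3 * chi_3) takes values
  {e} -> 4, {r^1, r^2} -> 1, {s, sr, ..., sr^2} -> 0.
Now take the inner product of this character with each irreducible chi from the table, <chi_3*chi_3, chi> = (1/6) sum_C |C| (chi_3*chi_3)(C) conj(chi(C)):
  <chi_3*chi_3, chi_1> = (1/6)[1*(4)*conj(1) + 2*(1)*conj(1) + 3*(0)*conj(1)]
      = (1/6)[(4) + (2) + (0)] = 6/6 = 1
  <chi_3*chi_3, chi_2> = (1/6)[1*(4)*conj(1) + 2*(1)*conj(1) + 3*(0)*conj(-1)]
      = (1/6)[(4) + (2) + (0)] = 6/6 = 1
  <chi_3*chi_3, chi_3> = (1/6)[1*(4)*conj(2) + 2*(1)*conj(-1) + 3*(0)*conj(0)]
      = (1/6)[(8) + (-2) + (0)] = 6/6 = 1
Hence the multiplicities are chi_1: 1, chi_2: 1, chi_3: 1. Dimension check: dim(chi_3)*dim(chi_3) = 2*2 = 4 and sum (mult * dim) = 1*1 + 1*1 + 1*2 = 4.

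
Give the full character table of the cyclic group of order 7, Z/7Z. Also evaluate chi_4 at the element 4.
Character table of Z/7Z (irreps indexed chi_0,...,chi_6 with chi_k(m) = zeta_7^(k*m), zeta_7 = exp(2*pi*i/7)):
  irrep \ class  {0} (size 1)  {1} (size 1)    {2} (size 1)    {3} (size 1)    {4} (size 1)    {5} (size 1)    {6} (size 1)  
  chi_0          1             1               1               1               1               1               1             
  chi_1          1             exp(2*I*pi/7)   exp(4*I*pi/7)   exp(6*I*pi/7)   exp(-6*I*pi/7)  exp(-4*I*pi/7)  exp(-2*I*pi/7)
  chi_2          1             exp(4*I*pi/7)   exp(-6*I*pi/7)  exp(-2*I*pi/7)  exp(2*I*pi/7)   exp(6*I*pi/7)   exp(-4*I*pi/7)
  chi_3          1             exp(6*I*pi/7)   exp(-2*I*pi/7)  exp(4*I*pi/7)   exp(-4*I*pi/7)  exp(2*I*pi/7)   exp(-6*I*pi/7)
  chi_4          1             exp(-6*I*pi/7)  exp(2*I*pi/7)   exp(-4*I*pi/7)  exp(4*I*pi/7)   exp(-2*I*pi/7)  exp(6*I*pi/7) 
  chi_5          1             exp(-4*I*pi/7)  exp(6*I*pi/7)   exp(2*I*pi/7)   exp(-2*I*pi/7)  exp(-6*I*pi/7)  exp(4*I*pi/7) 
  chi_6          1             exp(-2*I*pi/7)  exp(-4*I*pi/7)  exp(-6*I*pi/7)  exp(6*I*pi/7)   exp(4*I*pi/7)   exp(2*I*pi/7) 

Spot check: chi_4(4) = zeta_7^(4*4) = zeta_7^16 = exp(4*I*pi/7).

Solution. Z/7Z is abelian, so all 7 irreducible complex representations are 1-dimensional. They are given by chi_k(m) = zeta_7^(k*m) for k = 0,...,6. Row orthogonality: sum_m chi_k(m) conj(chi_l(m)) = 7 * [k = l].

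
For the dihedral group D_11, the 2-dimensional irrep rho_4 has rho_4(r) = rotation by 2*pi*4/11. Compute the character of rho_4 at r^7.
chi_{rho_4}(r^7) = 2*cos(2*pi*4*7/11) = -2*cos(pi/11)

Argument: rho_4(r^7) is rotation by angle 2*pi*4*7/11, whose trace is 2*cos(2*pi*4*7/11) = -2*cos(pi/11).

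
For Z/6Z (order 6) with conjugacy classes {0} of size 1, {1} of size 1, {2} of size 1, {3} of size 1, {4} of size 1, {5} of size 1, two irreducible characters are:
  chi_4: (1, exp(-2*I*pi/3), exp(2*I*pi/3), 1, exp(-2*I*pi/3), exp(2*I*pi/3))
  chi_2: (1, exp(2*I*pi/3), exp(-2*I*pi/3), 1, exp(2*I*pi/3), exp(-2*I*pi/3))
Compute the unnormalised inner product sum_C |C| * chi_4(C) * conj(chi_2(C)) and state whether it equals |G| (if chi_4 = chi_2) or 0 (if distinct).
Sum = 0; so <chi_4, chi_2> = 0 (distinct irreducibles are orthogonal).

Justification: Compute term by term over conjugacy classes (|C| * chi_4(C) * conj(chi_2(C))):
  1*(1)*conj(1) + 1*(exp(-2*I*pi/3))*conj(exp(2*I*pi/3)) + 1*(exp(2*I*pi/3))*conj(exp(-2*I*pi/3)) + 1*(1)*conj(1) + 1*(exp(-2*I*pi/3))*conj(exp(2*I*pi/3)) + 1*(exp(2*I*pi/3))*conj(exp(-2*I*pi/3))
  = (1) + (exp(2*I*pi/3)) + (exp(-2*I*pi/3)) + (1) + (exp(2*I*pi/3)) + (exp(-2*I*pi/3))
  = 0.
(Exp terms are combined using exp(i*s)*conj(exp(i*t)) = exp(i*(s-t)), and sums of them are collapsed using the identity that for every m > 1 the m distinct m-th roots of unity sum to 0, e.g. 1 + exp(2*I*pi/3) + exp(-2*I*pi/3) = 0.)
Dividing by |G| = 6 gives 0/6 = 0, matching the row-orthogonality relation <chi_4, chi_2> = [chi_4 = chi_2].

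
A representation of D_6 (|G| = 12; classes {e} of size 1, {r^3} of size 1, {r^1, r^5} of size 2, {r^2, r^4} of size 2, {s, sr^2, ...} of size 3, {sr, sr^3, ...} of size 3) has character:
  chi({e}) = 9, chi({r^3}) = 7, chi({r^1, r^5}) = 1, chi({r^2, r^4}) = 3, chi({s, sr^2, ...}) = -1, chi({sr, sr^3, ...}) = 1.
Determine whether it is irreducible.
Not irreducible (reducible): <chi, chi> = 13 > 1.

Reasoning: <chi, chi> = (1/|G|) sum_C |C| * |chi(C)|^2 = (1/12)[1*|9|^2 + 1*|7|^2 + 2*|1|^2 + 2*|3|^2 + 3*|-1|^2 + 3*|1|^2]
  = (1/12)[(81) + (49) + (2) + (18) + (3) + (3)] = 156/12 = 13.
A character is irreducible iff <chi, chi> = 1, so this representation is reducible.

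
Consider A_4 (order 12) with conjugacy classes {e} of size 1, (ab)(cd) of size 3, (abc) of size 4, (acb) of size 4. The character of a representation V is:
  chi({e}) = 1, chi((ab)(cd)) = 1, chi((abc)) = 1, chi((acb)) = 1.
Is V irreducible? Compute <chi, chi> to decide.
Irreducible: <chi, chi> = 1.

Details: <chi, chi> = (1/|G|) sum_C |C| * |chi(C)|^2 = (1/12)[1*|1|^2 + 3*|1|^2 + 4*|1|^2 + 4*|1|^2]
  = (1/12)[(1) + (3) + (4) + (4)] = 12/12 = 1.
(Exp terms are combined using exp(i*s)*conj(exp(i*t)) = exp(i*(s-t)), and sums of them are collapsed using the identity that for every m > 1 the m distinct m-th roots of unity sum to 0, e.g. 1 + exp(2*I*pi/3) + exp(-2*I*pi/3) = 0.)
A character is irreducible iff <chi, chi> = 1, so this representation is irreducible.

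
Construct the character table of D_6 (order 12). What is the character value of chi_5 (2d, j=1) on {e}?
Conjugacy classes: {e} of size 1, {r^3} of size 1, {r^1, r^5} of size 2, {r^2, r^4} of size 2, {s, sr^2, ...} of size 3, {sr, sr^3, ...} of size 3.
Character table:
  irrep \ class              {e} (size 1)  {r^3} (size 1)  {r^1, r^5} (size 2)  {r^2, r^4} (size 2)  {s, sr^2, ...} (size 3)  {sr, sr^3, ...} (size 3)
  chi_1 (triv)               1             1               1                    1                    1                        1                       
  chi_2 (sign: r->1, s->-1)  1             1               1                    1                    -1                       -1                      
  chi_3 (r->-1, s->1)        1             -1              -1                   1                    1                        -1                      
  chi_4 (r->-1, s->-1)       1             -1              -1                   1                    -1                       1                       
  chi_5 (2d, j=1)            2             -2              1                    -1                   0                        0                       
  chi_6 (2d, j=2)            2             2               -1                   -1                   0                        0                       

Spot check: chi_5 (2d, j=1) on {e} = 2.

D_6 has order 2*6 = 12 with 6 conjugacy classes, hence 6 irreducibles. Sum of squared dims 1 + 1 + 1 + 1 + 4 + 4 = 12 = |G|. Linear characters come from the abelianisation; the 2-dimensional irreps have character r^k -> 2*cos(2*pi*j*k/6), reflections -> 0.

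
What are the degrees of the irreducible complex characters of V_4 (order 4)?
Dimensions: 1, 1, 1, 1

Solution. There are 4 irreducibles (= number of conjugacy classes). Their dimensions d_i satisfy sum d_i^2 = |G| = 4: 1 + 1 + 1 + 1 = 4.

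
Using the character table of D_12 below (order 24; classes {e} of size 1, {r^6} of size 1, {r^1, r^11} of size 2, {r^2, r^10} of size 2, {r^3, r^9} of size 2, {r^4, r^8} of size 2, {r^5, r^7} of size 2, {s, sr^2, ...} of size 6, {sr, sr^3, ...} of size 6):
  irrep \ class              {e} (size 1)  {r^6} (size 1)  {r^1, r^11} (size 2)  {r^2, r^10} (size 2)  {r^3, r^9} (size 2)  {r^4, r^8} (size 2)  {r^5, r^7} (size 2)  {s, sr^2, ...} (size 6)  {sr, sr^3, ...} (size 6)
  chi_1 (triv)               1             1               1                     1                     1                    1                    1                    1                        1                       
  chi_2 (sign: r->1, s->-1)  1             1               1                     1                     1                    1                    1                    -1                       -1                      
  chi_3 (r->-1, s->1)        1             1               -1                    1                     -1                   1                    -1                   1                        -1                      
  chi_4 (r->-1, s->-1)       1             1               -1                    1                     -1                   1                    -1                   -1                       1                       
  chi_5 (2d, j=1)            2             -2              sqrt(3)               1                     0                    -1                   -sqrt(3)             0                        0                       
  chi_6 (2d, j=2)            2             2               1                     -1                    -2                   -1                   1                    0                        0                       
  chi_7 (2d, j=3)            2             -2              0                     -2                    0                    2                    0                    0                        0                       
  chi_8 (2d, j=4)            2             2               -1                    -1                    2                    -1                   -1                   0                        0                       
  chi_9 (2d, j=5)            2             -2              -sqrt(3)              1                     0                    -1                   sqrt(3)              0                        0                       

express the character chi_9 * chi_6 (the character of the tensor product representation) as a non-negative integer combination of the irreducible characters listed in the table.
chi_9 tensor chi_6 = chi_7 + chi_9 (all other irreducibles have multiplicity 0).

Proof sketch: The character of a tensor product is the pointwise product (chi_9 * chi_6)(C) = chi_9(C) * chi_6(C):
  {e}: (2)*(2), {r^6}: (-2)*(2), {r^1, r^11}: (-sqrt(3))*(1), {r^2, r^10}: (1)*(-1), {r^3, r^9}: (0)*(-2), {r^4, r^8}: (-1)*(-1), {r^5, r^7}: (sqrt(3))*(1), {s, sr^2, ...}: (0)*(0), {sr, sr^3, ...}: (0)*(0)
so (chi_9 * chi_6) takes values
  {e} -> 4, {r^6} -> -4, {r^1, r^11} -> -sqrt(3), {r^2, r^10} -> -1, {r^3, r^9} -> 0, {r^4, r^8} -> 1, {r^5, r^7} -> sqrt(3), {s, sr^2, ...} -> 0, {sr, sr^3, ...} -> 0.
Now take the inner product of this character with each irreducible chi from the table, <chi_9*chi_6, chi> = (1/24) sum_C |C| (chi_9*chi_6)(C) conj(chi(C)):
  <chi_9*chi_6, chi_1> = (1/24)[1*(4)*conj(1) + 1*(-4)*conj(1) + 2*(-sqrt(3))*conj(1) + 2*(-1)*conj(1) + 2*(0)*conj(1) + 2*(1)*conj(1) + 2*(sqrt(3))*conj(1) + 6*(0)*conj(1) + 6*(0)*conj(1)]
      = (1/24)[(4) + (-4) + (-2*sqrt(3)) + (-2) + (0) + (2) + (2*sqrt(3)) + (0) + (0)] = 0/24 = 0
  <chi_9*chi_6, chi_2> = (1/24)[1*(4)*conj(1) + 1*(-4)*conj(1) + 2*(-sqrt(3))*conj(1) + 2*(-1)*conj(1) + 2*(0)*conj(1) + 2*(1)*conj(1) + 2*(sqrt(3))*conj(1) + 6*(0)*conj(-1) + 6*(0)*conj(-1)]
      = (1/24)[(4) + (-4) + (-2*sqrt(3)) + (-2) + (0) + (2) + (2*sqrt(3)) + (0) + (0)] = 0/24 = 0
  <chi_9*chi_6, chi_3> = (1/24)[1*(4)*conj(1) + 1*(-4)*conj(1) + 2*(-sqrt(3))*conj(-1) + 2*(-1)*conj(1) + 2*(0)*conj(-1) + 2*(1)*conj(1) + 2*(sqrt(3))*conj(-1) + 6*(0)*conj(1) + 6*(0)*conj(-1)]
      = (1/24)[(4) + (-4) + (2*sqrt(3)) + (-2) + (0) + (2) + (-2*sqrt(3)) + (0) + (0)] = 0/24 = 0
  <chi_9*chi_6, chi_4> = (1/24)[1*(4)*conj(1) + 1*(-4)*conj(1) + 2*(-sqrt(3))*conj(-1) + 2*(-1)*conj(1) + 2*(0)*conj(-1) + 2*(1)*conj(1) + 2*(sqrt(3))*conj(-1) + 6*(0)*conj(-1) + 6*(0)*conj(1)]
      = (1/24)[(4) + (-4) + (2*sqrt(3)) + (-2) + (0) + (2) + (-2*sqrt(3)) + (0) + (0)] = 0/24 = 0
  <chi_9*chi_6, chi_5> = (1/24)[1*(4)*conj(2) + 1*(-4)*conj(-2) + 2*(-sqrt(3))*conj(sqrt(3)) + 2*(-1)*conj(1) + 2*(0)*conj(0) + 2*(1)*conj(-1) + 2*(sqrt(3))*conj(-sqrt(3)) + 6*(0)*conj(0) + 6*(0)*conj(0)]
      = (1/24)[(8) + (8) + (-6) + (-2) + (0) + (-2) + (-6) + (0) + (0)] = 0/24 = 0
  <chi_9*chi_6, chi_6> = (1/24)[1*(4)*conj(2) + 1*(-4)*conj(2) + 2*(-sqrt(3))*conj(1) + 2*(-1)*conj(-1) + 2*(0)*conj(-2) + 2*(1)*conj(-1) + 2*(sqrt(3))*conj(1) + 6*(0)*conj(0) + 6*(0)*conj(0)]
      = (1/24)[(8) + (-8) + (-2*sqrt(3)) + (2) + (0) + (-2) + (2*sqrt(3)) + (0) + (0)] = 0/24 = 0
  <chi_9*chi_6, chi_7> = (1/24)[1*(4)*conj(2) + 1*(-4)*conj(-2) + 2*(-sqrt(3))*conj(0) + 2*(-1)*conj(-2) + 2*(0)*conj(0) + 2*(1)*conj(2) + 2*(sqrt(3))*conj(0) + 6*(0)*conj(0) + 6*(0)*conj(0)]
      = (1/24)[(8) + (8) + (0) + (4) + (0) + (4) + (0) + (0) + (0)] = 24/24 = 1
  <chi_9*chi_6, chi_8> = (1/24)[1*(4)*conj(2) + 1*(-4)*conj(2) + 2*(-sqrt(3))*conj(-1) + 2*(-1)*conj(-1) + 2*(0)*conj(2) + 2*(1)*conj(-1) + 2*(sqrt(3))*conj(-1) + 6*(0)*conj(0) + 6*(0)*conj(0)]
      = (1/24)[(8) + (-8) + (2*sqrt(3)) + (2) + (0) + (-2) + (-2*sqrt(3)) + (0) + (0)] = 0/24 = 0
  <chi_9*chi_6, chi_9> = (1/24)[1*(4)*conj(2) + 1*(-4)*conj(-2) + 2*(-sqrt(3))*conj(-sqrt(3)) + 2*(-1)*conj(1) + 2*(0)*conj(0) + 2*(1)*conj(-1) + 2*(sqrt(3))*conj(sqrt(3)) + 6*(0)*conj(0) + 6*(0)*conj(0)]
      = (1/24)[(8) + (8) + (6) + (-2) + (0) + (-2) + (6) + (0) + (0)] = 24/24 = 1
Hence the multiplicities are chi_7: 1, chi_9: 1. Dimension check: dim(chi_9)*dim(chi_6) = 2*2 = 4 and sum (mult * dim) = 1*2 + 1*2 = 4.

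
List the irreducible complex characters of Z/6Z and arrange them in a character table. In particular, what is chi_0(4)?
Character table of Z/6Z (irreps indexed chi_0,...,chi_5 with chi_k(m) = zeta_6^(k*m), zeta_6 = exp(2*pi*i/6)):
  irrep \ class  {0} (size 1)  {1} (size 1)    {2} (size 1)    {3} (size 1)  {4} (size 1)    {5} (size 1)  
  chi_0          1             1               1               1             1               1             
  chi_1          1             exp(I*pi/3)     exp(2*I*pi/3)   -1            exp(-2*I*pi/3)  exp(-I*pi/3)  
  chi_2          1             exp(2*I*pi/3)   exp(-2*I*pi/3)  1             exp(2*I*pi/3)   exp(-2*I*pi/3)
  chi_3          1             -1              1               -1            1               -1            
  chi_4          1             exp(-2*I*pi/3)  exp(2*I*pi/3)   1             exp(-2*I*pi/3)  exp(2*I*pi/3) 
  chi_5          1             exp(-I*pi/3)    exp(-2*I*pi/3)  -1            exp(2*I*pi/3)   exp(I*pi/3)   

Spot check: chi_0(4) = zeta_6^(0*4) = zeta_6^0 = 1.

Reasoning: Z/6Z is abelian, so all 6 irreducible complex representations are 1-dimensional. They are given by chi_k(m) = zeta_6^(k*m) for k = 0,...,5. Row orthogonality: sum_m chi_k(m) conj(chi_l(m)) = 6 * [k = l].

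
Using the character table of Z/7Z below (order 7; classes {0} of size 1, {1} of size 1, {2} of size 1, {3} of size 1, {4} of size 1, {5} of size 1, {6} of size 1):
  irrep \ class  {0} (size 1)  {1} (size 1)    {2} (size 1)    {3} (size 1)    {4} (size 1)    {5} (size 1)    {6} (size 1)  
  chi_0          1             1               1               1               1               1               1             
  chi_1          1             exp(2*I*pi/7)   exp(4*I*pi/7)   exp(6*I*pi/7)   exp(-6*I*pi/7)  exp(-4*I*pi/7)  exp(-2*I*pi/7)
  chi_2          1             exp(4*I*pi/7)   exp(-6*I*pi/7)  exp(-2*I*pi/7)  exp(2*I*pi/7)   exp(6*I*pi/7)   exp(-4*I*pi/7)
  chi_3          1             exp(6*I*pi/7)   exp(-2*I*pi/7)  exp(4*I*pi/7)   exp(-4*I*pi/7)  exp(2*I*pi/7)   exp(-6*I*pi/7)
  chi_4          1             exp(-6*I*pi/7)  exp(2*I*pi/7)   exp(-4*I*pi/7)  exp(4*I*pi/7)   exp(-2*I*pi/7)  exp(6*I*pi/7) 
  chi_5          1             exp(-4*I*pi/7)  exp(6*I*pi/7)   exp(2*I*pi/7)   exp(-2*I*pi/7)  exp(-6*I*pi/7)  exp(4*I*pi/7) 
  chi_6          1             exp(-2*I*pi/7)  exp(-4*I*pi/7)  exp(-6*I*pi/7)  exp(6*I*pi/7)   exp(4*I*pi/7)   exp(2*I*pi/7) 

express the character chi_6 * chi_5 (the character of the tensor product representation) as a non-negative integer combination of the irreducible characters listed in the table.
chi_6 tensor chi_5 = chi_4 (all other irreducibles have multiplicity 0).

Solution. The character of a tensor product is the pointwise product (chi_6 * chi_5)(C) = chi_6(C) * chi_5(C):
  {0}: (1)*(1), {1}: (exp(-2*I*pi/7))*(exp(-4*I*pi/7)), {2}: (exp(-4*I*pi/7))*(exp(6*I*pi/7)), {3}: (exp(-6*I*pi/7))*(exp(2*I*pi/7)), {4}: (exp(6*I*pi/7))*(exp(-2*I*pi/7)), {5}: (exp(4*I*pi/7))*(exp(-6*I*pi/7)), {6}: (exp(2*I*pi/7))*(exp(4*I*pi/7))
so (chi_6 * chi_5) takes values
  {0} -> 1, {1} -> exp(-6*I*pi/7), {2} -> exp(2*I*pi/7), {3} -> exp(-4*I*pi/7), {4} -> exp(4*I*pi/7), {5} -> exp(-2*I*pi/7), {6} -> exp(6*I*pi/7).
Now take the inner product of this character with each irreducible chi from the table, <chi_6*chi_5, chi> = (1/7) sum_C |C| (chi_6*chi_5)(C) conj(chi(C)):
  <chi_6*chi_5, chi_0> = (1/7)[1*(1)*conj(1) + 1*(exp(-6*I*pi/7))*conj(1) + 1*(exp(2*I*pi/7))*conj(1) + 1*(exp(-4*I*pi/7))*conj(1) + 1*(exp(4*I*pi/7))*conj(1) + 1*(exp(-2*I*pi/7))*conj(1) + 1*(exp(6*I*pi/7))*conj(1)]
      = (1/7)[(1) + (exp(-6*I*pi/7)) + (exp(2*I*pi/7)) + (exp(-4*I*pi/7)) + (exp(4*I*pi/7)) + (exp(-2*I*pi/7)) + (exp(6*I*pi/7))] = 0/7 = 0
  <chi_6*chi_5, chi_1> = (1/7)[1*(1)*conj(1) + 1*(exp(-6*I*pi/7))*conj(exp(2*I*pi/7)) + 1*(exp(2*I*pi/7))*conj(exp(4*I*pi/7)) + 1*(exp(-4*I*pi/7))*conj(exp(6*I*pi/7)) + 1*(exp(4*I*pi/7))*conj(exp(-6*I*pi/7)) + 1*(exp(-2*I*pi/7))*conj(exp(-4*I*pi/7)) + 1*(exp(6*I*pi/7))*conj(exp(-2*I*pi/7))]
      = (1/7)[(1) + (exp(6*I*pi/7)) + (exp(-2*I*pi/7)) + (exp(4*I*pi/7)) + (exp(-4*I*pi/7)) + (exp(2*I*pi/7)) + (exp(-6*I*pi/7))] = 0/7 = 0
  <chi_6*chi_5, chi_2> = (1/7)[1*(1)*conj(1) + 1*(exp(-6*I*pi/7))*conj(exp(4*I*pi/7)) + 1*(exp(2*I*pi/7))*conj(exp(-6*I*pi/7)) + 1*(exp(-4*I*pi/7))*conj(exp(-2*I*pi/7)) + 1*(exp(4*I*pi/7))*conj(exp(2*I*pi/7)) + 1*(exp(-2*I*pi/7))*conj(exp(6*I*pi/7)) + 1*(exp(6*I*pi/7))*conj(exp(-4*I*pi/7))]
      = (1/7)[(1) + (exp(4*I*pi/7)) + (exp(-6*I*pi/7)) + (exp(-2*I*pi/7)) + (exp(2*I*pi/7)) + (exp(6*I*pi/7)) + (exp(-4*I*pi/7))] = 0/7 = 0
  <chi_6*chi_5, chi_3> = (1/7)[1*(1)*conj(1) + 1*(exp(-6*I*pi/7))*conj(exp(6*I*pi/7)) + 1*(exp(2*I*pi/7))*conj(exp(-2*I*pi/7)) + 1*(exp(-4*I*pi/7))*conj(exp(4*I*pi/7)) + 1*(exp(4*I*pi/7))*conj(exp(-4*I*pi/7)) + 1*(exp(-2*I*pi/7))*conj(exp(2*I*pi/7)) + 1*(exp(6*I*pi/7))*conj(exp(-6*I*pi/7))]
      = (1/7)[(1) + (exp(2*I*pi/7)) + (exp(4*I*pi/7)) + (exp(6*I*pi/7)) + (exp(-6*I*pi/7)) + (exp(-4*I*pi/7)) + (exp(-2*I*pi/7))] = 0/7 = 0
  <chi_6*chi_5, chi_4> = (1/7)[1*(1)*conj(1) + 1*(exp(-6*I*pi/7))*conj(exp(-6*I*pi/7)) + 1*(exp(2*I*pi/7))*conj(exp(2*I*pi/7)) + 1*(exp(-4*I*pi/7))*conj(exp(-4*I*pi/7)) + 1*(exp(4*I*pi/7))*conj(exp(4*I*pi/7)) + 1*(exp(-2*I*pi/7))*conj(exp(-2*I*pi/7)) + 1*(exp(6*I*pi/7))*conj(exp(6*I*pi/7))]
      = (1/7)[(1) + (1) + (1) + (1) + (1) + (1) + (1)] = 7/7 = 1
  <chi_6*chi_5, chi_5> = (1/7)[1*(1)*conj(1) + 1*(exp(-6*I*pi/7))*conj(exp(-4*I*pi/7)) + 1*(exp(2*I*pi/7))*conj(exp(6*I*pi/7)) + 1*(exp(-4*I*pi/7))*conj(exp(2*I*pi/7)) + 1*(exp(4*I*pi/7))*conj(exp(-2*I*pi/7)) + 1*(exp(-2*I*pi/7))*conj(exp(-6*I*pi/7)) + 1*(exp(6*I*pi/7))*conj(exp(4*I*pi/7))]
      = (1/7)[(1) + (exp(-2*I*pi/7)) + (exp(-4*I*pi/7)) + (exp(-6*I*pi/7)) + (exp(6*I*pi/7)) + (exp(4*I*pi/7)) + (exp(2*I*pi/7))] = 0/7 = 0
  <chi_6*chi_5, chi_6> = (1/7)[1*(1)*conj(1) + 1*(exp(-6*I*pi/7))*conj(exp(-2*I*pi/7)) + 1*(exp(2*I*pi/7))*conj(exp(-4*I*pi/7)) + 1*(exp(-4*I*pi/7))*conj(exp(-6*I*pi/7)) + 1*(exp(4*I*pi/7))*conj(exp(6*I*pi/7)) + 1*(exp(-2*I*pi/7))*conj(exp(4*I*pi/7)) + 1*(exp(6*I*pi/7))*conj(exp(2*I*pi/7))]
      = (1/7)[(1) + (exp(-4*I*pi/7)) + (exp(6*I*pi/7)) + (exp(2*I*pi/7)) + (exp(-2*I*pi/7)) + (exp(-6*I*pi/7)) + (exp(4*I*pi/7))] = 0/7 = 0
(Exp terms are combined using exp(i*s)*conj(exp(i*t)) = exp(i*(s-t)), and sums of them are collapsed using the identity that for every m > 1 the m distinct m-th roots of unity sum to 0, e.g. 1 + exp(2*I*pi/3) + exp(-2*I*pi/3) = 0.)
Hence the multiplicities are chi_4: 1. Dimension check: dim(chi_6)*dim(chi_5) = 1*1 = 1 and sum (mult * dim) = 1*1 = 1.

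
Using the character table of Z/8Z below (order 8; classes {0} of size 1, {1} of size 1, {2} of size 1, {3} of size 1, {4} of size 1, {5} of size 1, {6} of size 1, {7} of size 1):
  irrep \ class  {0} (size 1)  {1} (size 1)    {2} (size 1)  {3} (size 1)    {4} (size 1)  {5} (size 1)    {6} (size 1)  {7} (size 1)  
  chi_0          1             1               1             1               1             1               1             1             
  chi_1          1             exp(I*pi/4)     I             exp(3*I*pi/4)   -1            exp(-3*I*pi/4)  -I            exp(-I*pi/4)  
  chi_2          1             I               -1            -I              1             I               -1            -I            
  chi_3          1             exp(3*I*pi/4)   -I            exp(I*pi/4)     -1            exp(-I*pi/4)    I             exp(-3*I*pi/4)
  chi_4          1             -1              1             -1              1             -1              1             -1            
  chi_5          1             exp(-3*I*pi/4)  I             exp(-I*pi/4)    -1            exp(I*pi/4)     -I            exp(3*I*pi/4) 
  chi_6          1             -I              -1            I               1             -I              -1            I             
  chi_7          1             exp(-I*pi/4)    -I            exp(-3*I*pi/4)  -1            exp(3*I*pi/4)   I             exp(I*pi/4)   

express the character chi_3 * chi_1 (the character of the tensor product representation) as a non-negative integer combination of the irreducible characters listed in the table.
chi_3 tensor chi_1 = chi_4 (all other irreducibles have multiplicity 0).

Proof sketch: The character of a tensor product is the pointwise product (chi_3 * chi_1)(C) = chi_3(C) * chi_1(C):
  {0}: (1)*(1), {1}: (exp(3*I*pi/4))*(exp(I*pi/4)), {2}: (-I)*(I), {3}: (exp(I*pi/4))*(exp(3*I*pi/4)), {4}: (-1)*(-1), {5}: (exp(-I*pi/4))*(exp(-3*I*pi/4)), {6}: (I)*(-I), {7}: (exp(-3*I*pi/4))*(exp(-I*pi/4))
so (chi_3 * chi_1) takes values
  {0} -> 1, {1} -> -1, {2} -> 1, {3} -> -1, {4} -> 1, {5} -> -1, {6} -> 1, {7} -> -1.
Now take the inner product of this character with each irreducible chi from the table, <chi_3*chi_1, chi> = (1/8) sum_C |C| (chi_3*chi_1)(C) conj(chi(C)):
  <chi_3*chi_1, chi_0> = (1/8)[1*(1)*conj(1) + 1*(-1)*conj(1) + 1*(1)*conj(1) + 1*(-1)*conj(1) + 1*(1)*conj(1) + 1*(-1)*conj(1) + 1*(1)*conj(1) + 1*(-1)*conj(1)]
      = (1/8)[(1) + (-1) + (1) + (-1) + (1) + (-1) + (1) + (-1)] = 0/8 = 0
  <chi_3*chi_1, chi_1> = (1/8)[1*(1)*conj(1) + 1*(-1)*conj(exp(I*pi/4)) + 1*(1)*conj(I) + 1*(-1)*conj(exp(3*I*pi/4)) + 1*(1)*conj(-1) + 1*(-1)*conj(exp(-3*I*pi/4)) + 1*(1)*conj(-I) + 1*(-1)*conj(exp(-I*pi/4))]
      = (1/8)[(1) + (-exp(-I*pi/4)) + (-I) + (-exp(-3*I*pi/4)) + (-1) + (-exp(3*I*pi/4)) + (I) + (-exp(I*pi/4))] = 0/8 = 0
  <chi_3*chi_1, chi_2> = (1/8)[1*(1)*conj(1) + 1*(-1)*conj(I) + 1*(1)*conj(-1) + 1*(-1)*conj(-I) + 1*(1)*conj(1) + 1*(-1)*conj(I) + 1*(1)*conj(-1) + 1*(-1)*conj(-I)]
      = (1/8)[(1) + (I) + (-1) + (-I) + (1) + (I) + (-1) + (-I)] = 0/8 = 0
  <chi_3*chi_1, chi_3> = (1/8)[1*(1)*conj(1) + 1*(-1)*conj(exp(3*I*pi/4)) + 1*(1)*conj(-I) + 1*(-1)*conj(exp(I*pi/4)) + 1*(1)*conj(-1) + 1*(-1)*conj(exp(-I*pi/4)) + 1*(1)*conj(I) + 1*(-1)*conj(exp(-3*I*pi/4))]
      = (1/8)[(1) + (-exp(-3*I*pi/4)) + (I) + (-exp(-I*pi/4)) + (-1) + (-exp(I*pi/4)) + (-I) + (-exp(3*I*pi/4))] = 0/8 = 0
  <chi_3*chi_1, chi_4> = (1/8)[1*(1)*conj(1) + 1*(-1)*conj(-1) + 1*(1)*conj(1) + 1*(-1)*conj(-1) + 1*(1)*conj(1) + 1*(-1)*conj(-1) + 1*(1)*conj(1) + 1*(-1)*conj(-1)]
      = (1/8)[(1) + (1) + (1) + (1) + (1) + (1) + (1) + (1)] = 8/8 = 1
  <chi_3*chi_1, chi_5> = (1/8)[1*(1)*conj(1) + 1*(-1)*conj(exp(-3*I*pi/4)) + 1*(1)*conj(I) + 1*(-1)*conj(exp(-I*pi/4)) + 1*(1)*conj(-1) + 1*(-1)*conj(exp(I*pi/4)) + 1*(1)*conj(-I) + 1*(-1)*conj(exp(3*I*pi/4))]
      = (1/8)[(1) + (-exp(3*I*pi/4)) + (-I) + (-exp(I*pi/4)) + (-1) + (-exp(-I*pi/4)) + (I) + (-exp(-3*I*pi/4))] = 0/8 = 0
  <chi_3*chi_1, chi_6> = (1/8)[1*(1)*conj(1) + 1*(-1)*conj(-I) + 1*(1)*conj(-1) + 1*(-1)*conj(I) + 1*(1)*conj(1) + 1*(-1)*conj(-I) + 1*(1)*conj(-1) + 1*(-1)*conj(I)]
      = (1/8)[(1) + (-I) + (-1) + (I) + (1) + (-I) + (-1) + (I)] = 0/8 = 0
  <chi_3*chi_1, chi_7> = (1/8)[1*(1)*conj(1) + 1*(-1)*conj(exp(-I*pi/4)) + 1*(1)*conj(-I) + 1*(-1)*conj(exp(-3*I*pi/4)) + 1*(1)*conj(-1) + 1*(-1)*conj(exp(3*I*pi/4)) + 1*(1)*conj(I) + 1*(-1)*conj(exp(I*pi/4))]
      = (1/8)[(1) + (-exp(I*pi/4)) + (I) + (-exp(3*I*pi/4)) + (-1) + (-exp(-3*I*pi/4)) + (-I) + (-exp(-I*pi/4))] = 0/8 = 0
(Exp terms are combined using exp(i*s)*conj(exp(i*t)) = exp(i*(s-t)), and sums of them are collapsed using the identity that for every m > 1 the m distinct m-th roots of unity sum to 0, e.g. 1 + exp(2*I*pi/3) + exp(-2*I*pi/3) = 0.)
Hence the multiplicities are chi_4: 1. Dimension check: dim(chi_3)*dim(chi_1) = 1*1 = 1 and sum (mult * dim) = 1*1 = 1.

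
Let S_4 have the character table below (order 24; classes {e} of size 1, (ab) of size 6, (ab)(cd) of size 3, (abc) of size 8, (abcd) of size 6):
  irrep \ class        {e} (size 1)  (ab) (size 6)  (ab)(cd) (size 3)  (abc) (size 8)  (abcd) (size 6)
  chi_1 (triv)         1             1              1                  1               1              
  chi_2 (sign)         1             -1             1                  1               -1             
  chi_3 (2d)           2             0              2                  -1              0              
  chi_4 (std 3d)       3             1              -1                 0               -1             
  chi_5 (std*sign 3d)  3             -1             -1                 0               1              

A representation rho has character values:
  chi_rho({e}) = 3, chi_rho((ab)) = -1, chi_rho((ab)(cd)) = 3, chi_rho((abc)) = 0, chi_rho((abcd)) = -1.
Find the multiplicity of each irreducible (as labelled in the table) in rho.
Multiplicities: chi_1: 0, chi_2: 1, chi_3: 1, chi_4: 0, chi_5: 0.

Details: Use <chi_rho, chi> = (1/|G|) sum_C |C| * chi_rho(C) * conj(chi(C)) with |G| = 24 for each irreducible chi in the table:
  <chi_rho, chi_1> = (1/24)[1*(3)*conj(1) + 6*(-1)*conj(1) + 3*(3)*conj(1) + 8*(0)*conj(1) + 6*(-1)*conj(1)]
      = (1/24)[(3) + (-6) + (9) + (0) + (-6)] = 0/24 = 0
  <chi_rho, chi_2> = (1/24)[1*(3)*conj(1) + 6*(-1)*conj(-1) + 3*(3)*conj(1) + 8*(0)*conj(1) + 6*(-1)*conj(-1)]
      = (1/24)[(3) + (6) + (9) + (0) + (6)] = 24/24 = 1
  <chi_rho, chi_3> = (1/24)[1*(3)*conj(2) + 6*(-1)*conj(0) + 3*(3)*conj(2) + 8*(0)*conj(-1) + 6*(-1)*conj(0)]
      = (1/24)[(6) + (0) + (18) + (0) + (0)] = 24/24 = 1
  <chi_rho, chi_4> = (1/24)[1*(3)*conj(3) + 6*(-1)*conj(1) + 3*(3)*conj(-1) + 8*(0)*conj(0) + 6*(-1)*conj(-1)]
      = (1/24)[(9) + (-6) + (-9) + (0) + (6)] = 0/24 = 0
  <chi_rho, chi_5> = (1/24)[1*(3)*conj(3) + 6*(-1)*conj(-1) + 3*(3)*conj(-1) + 8*(0)*conj(0) + 6*(-1)*conj(1)]
      = (1/24)[(9) + (6) + (-9) + (0) + (-6)] = 0/24 = 0
Dimension check: dim(rho) = sum (mult * dim) = 0*1 + 1*1 + 1*2 + 0*3 + 0*3 = 3 = chi_rho(e) = 3.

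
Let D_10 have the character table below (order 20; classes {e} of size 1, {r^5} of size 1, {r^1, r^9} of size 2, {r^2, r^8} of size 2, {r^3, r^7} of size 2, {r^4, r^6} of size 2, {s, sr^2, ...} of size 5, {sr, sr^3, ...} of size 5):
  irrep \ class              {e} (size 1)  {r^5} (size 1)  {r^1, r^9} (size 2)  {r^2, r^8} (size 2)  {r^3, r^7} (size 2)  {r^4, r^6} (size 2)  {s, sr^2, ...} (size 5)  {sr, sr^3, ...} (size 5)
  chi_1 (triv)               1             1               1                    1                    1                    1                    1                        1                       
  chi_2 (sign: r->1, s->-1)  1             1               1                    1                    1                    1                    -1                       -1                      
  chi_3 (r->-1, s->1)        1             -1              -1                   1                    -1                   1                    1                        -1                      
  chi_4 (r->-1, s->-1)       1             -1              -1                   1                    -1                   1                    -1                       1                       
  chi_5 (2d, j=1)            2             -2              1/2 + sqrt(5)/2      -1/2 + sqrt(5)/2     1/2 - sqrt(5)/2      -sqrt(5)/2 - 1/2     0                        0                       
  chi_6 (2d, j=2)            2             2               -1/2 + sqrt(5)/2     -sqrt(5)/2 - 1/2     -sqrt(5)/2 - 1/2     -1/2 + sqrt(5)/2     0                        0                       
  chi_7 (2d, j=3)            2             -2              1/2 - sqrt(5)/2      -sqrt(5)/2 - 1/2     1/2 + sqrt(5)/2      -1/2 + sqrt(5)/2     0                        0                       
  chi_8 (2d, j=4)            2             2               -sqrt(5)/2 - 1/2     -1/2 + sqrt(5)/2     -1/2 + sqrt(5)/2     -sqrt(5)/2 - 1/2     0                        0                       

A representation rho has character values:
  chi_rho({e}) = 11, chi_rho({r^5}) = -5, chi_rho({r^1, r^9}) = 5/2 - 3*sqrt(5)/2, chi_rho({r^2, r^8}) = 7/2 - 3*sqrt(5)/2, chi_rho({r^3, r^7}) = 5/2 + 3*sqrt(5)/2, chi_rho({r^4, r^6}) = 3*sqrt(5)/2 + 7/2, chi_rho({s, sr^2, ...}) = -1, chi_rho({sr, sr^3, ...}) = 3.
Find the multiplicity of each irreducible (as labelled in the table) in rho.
Multiplicities: chi_1: 2, chi_2: 1, chi_3: 0, chi_4: 2, chi_5: 0, chi_6: 0, chi_7: 3, chi_8: 0.

Explanation: Use <chi_rho, chi> = (1/|G|) sum_C |C| * chi_rho(C) * conj(chi(C)) with |G| = 20 for each irreducible chi in the table:
  <chi_rho, chi_1> = (1/20)[1*(11)*conj(1) + 1*(-5)*conj(1) + 2*(5/2 - 3*sqrt(5)/2)*conj(1) + 2*(7/2 - 3*sqrt(5)/2)*conj(1) + 2*(5/2 + 3*sqrt(5)/2)*conj(1) + 2*(3*sqrt(5)/2 + 7/2)*conj(1) + 5*(-1)*conj(1) + 5*(3)*conj(1)]
      = (1/20)[(11) + (-5) + (5 - 3*sqrt(5)) + (7 - 3*sqrt(5)) + (5 + 3*sqrt(5)) + (3*sqrt(5) + 7) + (-5) + (15)] = 40/20 = 2
  <chi_rho, chi_2> = (1/20)[1*(11)*conj(1) + 1*(-5)*conj(1) + 2*(5/2 - 3*sqrt(5)/2)*conj(1) + 2*(7/2 - 3*sqrt(5)/2)*conj(1) + 2*(5/2 + 3*sqrt(5)/2)*conj(1) + 2*(3*sqrt(5)/2 + 7/2)*conj(1) + 5*(-1)*conj(-1) + 5*(3)*conj(-1)]
      = (1/20)[(11) + (-5) + (5 - 3*sqrt(5)) + (7 - 3*sqrt(5)) + (5 + 3*sqrt(5)) + (3*sqrt(5) + 7) + (5) + (-15)] = 20/20 = 1
  <chi_rho, chi_3> = (1/20)[1*(11)*conj(1) + 1*(-5)*conj(-1) + 2*(5/2 - 3*sqrt(5)/2)*conj(-1) + 2*(7/2 - 3*sqrt(5)/2)*conj(1) + 2*(5/2 + 3*sqrt(5)/2)*conj(-1) + 2*(3*sqrt(5)/2 + 7/2)*conj(1) + 5*(-1)*conj(1) + 5*(3)*conj(-1)]
      = (1/20)[(11) + (5) + (-5 + 3*sqrt(5)) + (7 - 3*sqrt(5)) + (-3*sqrt(5) - 5) + (3*sqrt(5) + 7) + (-5) + (-15)] = 0/20 = 0
  <chi_rho, chi_4> = (1/20)[1*(11)*conj(1) + 1*(-5)*conj(-1) + 2*(5/2 - 3*sqrt(5)/2)*conj(-1) + 2*(7/2 - 3*sqrt(5)/2)*conj(1) + 2*(5/2 + 3*sqrt(5)/2)*conj(-1) + 2*(3*sqrt(5)/2 + 7/2)*conj(1) + 5*(-1)*conj(-1) + 5*(3)*conj(1)]
      = (1/20)[(11) + (5) + (-5 + 3*sqrt(5)) + (7 - 3*sqrt(5)) + (-3*sqrt(5) - 5) + (3*sqrt(5) + 7) + (5) + (15)] = 40/20 = 2
  <chi_rho, chi_5> = (1/20)[1*(11)*conj(2) + 1*(-5)*conj(-2) + 2*(5/2 - 3*sqrt(5)/2)*conj(1/2 + sqrt(5)/2) + 2*(7/2 - 3*sqrt(5)/2)*conj(-1/2 + sqrt(5)/2) + 2*(5/2 + 3*sqrt(5)/2)*conj(1/2 - sqrt(5)/2) + 2*(3*sqrt(5)/2 + 7/2)*conj(-sqrt(5)/2 - 1/2) + 5*(-1)*conj(0) + 5*(3)*conj(0)]
      = (1/20)[(22) + (10) + (-5 + sqrt(5)) + (-11 + 5*sqrt(5)) + (-5 - sqrt(5)) + (-5*sqrt(5) - 11) + (0) + (0)] = 0/20 = 0
  <chi_rho, chi_6> = (1/20)[1*(11)*conj(2) + 1*(-5)*conj(2) + 2*(5/2 - 3*sqrt(5)/2)*conj(-1/2 + sqrt(5)/2) + 2*(7/2 - 3*sqrt(5)/2)*conj(-sqrt(5)/2 - 1/2) + 2*(5/2 + 3*sqrt(5)/2)*conj(-sqrt(5)/2 - 1/2) + 2*(3*sqrt(5)/2 + 7/2)*conj(-1/2 + sqrt(5)/2) + 5*(-1)*conj(0) + 5*(3)*conj(0)]
      = (1/20)[(22) + (-10) + (-10 + 4*sqrt(5)) + (4 - 2*sqrt(5)) + (-10 - 4*sqrt(5)) + (4 + 2*sqrt(5)) + (0) + (0)] = 0/20 = 0
  <chi_rho, chi_7> = (1/20)[1*(11)*conj(2) + 1*(-5)*conj(-2) + 2*(5/2 - 3*sqrt(5)/2)*conj(1/2 - sqrt(5)/2) + 2*(7/2 - 3*sqrt(5)/2)*conj(-sqrt(5)/2 - 1/2) + 2*(5/2 + 3*sqrt(5)/2)*conj(1/2 + sqrt(5)/2) + 2*(3*sqrt(5)/2 + 7/2)*conj(-1/2 + sqrt(5)/2) + 5*(-1)*conj(0) + 5*(3)*conj(0)]
      = (1/20)[(22) + (10) + (10 - 4*sqrt(5)) + (4 - 2*sqrt(5)) + (4*sqrt(5) + 10) + (4 + 2*sqrt(5)) + (0) + (0)] = 60/20 = 3
  <chi_rho, chi_8> = (1/20)[1*(11)*conj(2) + 1*(-5)*conj(2) + 2*(5/2 - 3*sqrt(5)/2)*conj(-sqrt(5)/2 - 1/2) + 2*(7/2 - 3*sqrt(5)/2)*conj(-1/2 + sqrt(5)/2) + 2*(5/2 + 3*sqrt(5)/2)*conj(-1/2 + sqrt(5)/2) + 2*(3*sqrt(5)/2 + 7/2)*conj(-sqrt(5)/2 - 1/2) + 5*(-1)*conj(0) + 5*(3)*conj(0)]
      = (1/20)[(22) + (-10) + (5 - sqrt(5)) + (-11 + 5*sqrt(5)) + (sqrt(5) + 5) + (-5*sqrt(5) - 11) + (0) + (0)] = 0/20 = 0
Dimension check: dim(rho) = sum (mult * dim) = 2*1 + 1*1 + 0*1 + 2*1 + 0*2 + 0*2 + 3*2 + 0*2 = 11 = chi_rho(e) = 11.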